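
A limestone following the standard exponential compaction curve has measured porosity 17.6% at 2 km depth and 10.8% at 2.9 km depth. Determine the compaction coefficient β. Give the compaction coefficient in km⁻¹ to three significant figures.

0.543 km⁻¹

Athy: φ(d) = φ₀ e^(−βd) ⇒ φ₁/φ₂ = e^{β(d₂−d₁)} ⇒ β = ln(φ₁/φ₂)/(d₂−d₁)
β = ln(0.176/0.108) / (2.9 − 2) = ln(1.63) / 0.9 = 0.4884 / 0.9 = 0.5426 km⁻¹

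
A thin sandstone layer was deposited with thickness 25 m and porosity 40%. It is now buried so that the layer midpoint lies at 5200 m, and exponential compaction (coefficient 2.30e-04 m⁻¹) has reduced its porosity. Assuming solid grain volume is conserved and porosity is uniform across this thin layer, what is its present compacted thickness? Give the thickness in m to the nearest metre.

Working in km (1 km = 1000 m; k in km⁻¹ = k in m⁻¹ × 1000):
Porosity at 5.2 km: phi = 0.4·exp(−0.23×5.2) = 0.1210
Solid-volume conservation: h(1−phi) = h₀(1−phi₀) ⇒ h = h₀·(1−phi₀)/(1−phi)
h = 0.025 × (1 − 0.4)/(1 − 0.1210) = 0.025 × 0.6826 = 0.0171 km

17 m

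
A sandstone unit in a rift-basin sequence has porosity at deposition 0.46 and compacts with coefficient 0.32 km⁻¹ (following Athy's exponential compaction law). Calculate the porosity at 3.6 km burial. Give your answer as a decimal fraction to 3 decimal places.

n = n₀·exp(−k·d) = 0.46 × exp(−0.32 × 3.6) = 0.46 × exp(−1.152)
  = 0.46 × 0.3160 = 0.1454

0.145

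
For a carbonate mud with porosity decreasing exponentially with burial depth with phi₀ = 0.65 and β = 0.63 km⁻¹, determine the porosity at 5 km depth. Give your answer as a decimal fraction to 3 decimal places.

phi = phi₀·exp(−β·d) = 0.65 × exp(−0.63 × 5) = 0.65 × exp(−3.15)
  = 0.65 × 0.0429 = 0.0279

0.028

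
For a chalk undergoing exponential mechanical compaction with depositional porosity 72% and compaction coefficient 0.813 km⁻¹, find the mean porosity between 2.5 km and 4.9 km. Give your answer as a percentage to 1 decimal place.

4.1%

⟨phi⟩ = (1/(d₂−d₁)) ∫ phi₀ e^(−βd) dd = phi₀·(e^(−β·d₁) − e^(−β·d₂)) / (β·(d₂−d₁))
e^(−0.813×2.5) = 0.1310; e^(−0.813×4.9) = 0.0186
⟨phi⟩ = 0.72 × (0.1310 − 0.0186) / (0.813 × 2.4) = 0.72 × 0.0576 = 0.0415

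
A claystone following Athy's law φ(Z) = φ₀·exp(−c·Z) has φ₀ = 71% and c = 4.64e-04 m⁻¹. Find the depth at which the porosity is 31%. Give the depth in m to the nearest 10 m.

1790 m

Working in km (1 km = 1000 m; c in km⁻¹ = c in m⁻¹ × 1000):
Invert Athy's law: Z = ln(φ₀/φ) / c
Z = ln(0.71/0.31) / 0.464 = ln(2.29) / 0.464 = 0.8287 / 0.464 = 1.786 km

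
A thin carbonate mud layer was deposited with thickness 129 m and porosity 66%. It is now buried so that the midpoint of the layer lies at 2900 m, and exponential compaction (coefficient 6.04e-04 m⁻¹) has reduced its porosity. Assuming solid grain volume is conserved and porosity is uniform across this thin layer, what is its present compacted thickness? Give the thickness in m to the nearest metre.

Working in km (1 km = 1000 m; k in km⁻¹ = k in m⁻¹ × 1000):
Porosity at 2.9 km: phi = 0.66·exp(−0.604×2.9) = 0.1145
Solid-volume conservation: h(1−phi) = h₀(1−phi₀) ⇒ h = h₀·(1−phi₀)/(1−phi)
h = 0.129 × (1 − 0.66)/(1 − 0.1145) = 0.129 × 0.3840 = 0.0495 km

50 m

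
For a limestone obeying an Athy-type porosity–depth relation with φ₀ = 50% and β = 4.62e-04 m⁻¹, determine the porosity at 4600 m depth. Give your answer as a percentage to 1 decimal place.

6.0%

Working in km (1 km = 1000 m; β in km⁻¹ = β in m⁻¹ × 1000):
φ = φ₀·exp(−β·Z) = 0.5 × exp(−0.462 × 4.6) = 0.5 × exp(−2.125)
  = 0.5 × 0.1194 = 0.0597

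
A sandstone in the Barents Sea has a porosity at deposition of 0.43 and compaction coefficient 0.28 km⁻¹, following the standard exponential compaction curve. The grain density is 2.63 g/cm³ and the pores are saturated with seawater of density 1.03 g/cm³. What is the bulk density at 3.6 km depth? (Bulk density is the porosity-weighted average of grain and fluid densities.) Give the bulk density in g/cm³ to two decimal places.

Porosity at depth: φ = 0.43·exp(−0.28×3.6) = 0.43×0.3649 = 0.1569
Bulk density: ρ_b = (1−φ)ρ_g + φ·ρ_f = 0.8431×2.63 + 0.1569×1.03
       = 2.217 + 0.162 = 2.379 g/cm³

2.38 g/cm³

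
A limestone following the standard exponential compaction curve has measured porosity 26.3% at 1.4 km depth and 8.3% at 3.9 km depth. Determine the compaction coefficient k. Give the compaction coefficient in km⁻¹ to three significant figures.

0.461 km⁻¹

Athy: φ(z) = φ₀ e^(−kz) ⇒ φ₁/φ₂ = e^{k(z₂−z₁)} ⇒ k = ln(φ₁/φ₂)/(z₂−z₁)
k = ln(0.263/0.083) / (3.9 − 1.4) = ln(3.169) / 2.5 = 1.1533 / 2.5 = 0.4613 km⁻¹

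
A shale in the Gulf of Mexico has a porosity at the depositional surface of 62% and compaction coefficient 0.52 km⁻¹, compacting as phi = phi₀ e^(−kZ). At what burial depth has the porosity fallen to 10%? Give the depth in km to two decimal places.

Invert Athy's law: Z = ln(phi₀/phi) / k
Z = ln(0.62/0.1) / 0.52 = ln(6.2) / 0.52 = 1.8245 / 0.52 = 3.509 km

3.51 km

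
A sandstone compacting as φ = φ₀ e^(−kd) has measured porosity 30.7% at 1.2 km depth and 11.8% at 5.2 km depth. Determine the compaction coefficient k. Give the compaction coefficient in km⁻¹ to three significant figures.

Athy: φ(d) = φ₀ e^(−kd) ⇒ φ₁/φ₂ = e^{k(d₂−d₁)} ⇒ k = ln(φ₁/φ₂)/(d₂−d₁)
k = ln(0.307/0.118) / (5.2 − 1.2) = ln(2.602) / 4 = 0.9562 / 4 = 0.239 km⁻¹

0.239 km⁻¹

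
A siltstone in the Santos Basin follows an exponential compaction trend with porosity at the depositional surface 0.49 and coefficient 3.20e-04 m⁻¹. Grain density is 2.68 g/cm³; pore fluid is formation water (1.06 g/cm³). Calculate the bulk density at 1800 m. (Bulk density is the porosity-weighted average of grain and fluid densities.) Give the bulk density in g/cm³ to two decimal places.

Working in km (1 km = 1000 m; k in km⁻¹ = k in m⁻¹ × 1000):
Porosity at depth: φ = 0.49·exp(−0.32×1.8) = 0.49×0.5621 = 0.2754
Bulk density: ρ_b = (1−φ)ρ_g + φ·ρ_f = 0.7246×2.68 + 0.2754×1.06
       = 1.942 + 0.292 = 2.234 g/cm³

2.23 g/cm³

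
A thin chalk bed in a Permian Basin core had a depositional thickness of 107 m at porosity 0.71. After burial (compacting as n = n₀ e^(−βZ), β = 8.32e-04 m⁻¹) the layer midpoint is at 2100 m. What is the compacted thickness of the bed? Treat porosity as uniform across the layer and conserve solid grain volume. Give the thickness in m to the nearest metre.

35 m

Working in km (1 km = 1000 m; β in km⁻¹ = β in m⁻¹ × 1000):
Porosity at 2.1 km: n = 0.71·exp(−0.832×2.1) = 0.1237
Solid-volume conservation: h(1−n) = h₀(1−n₀) ⇒ h = h₀·(1−n₀)/(1−n)
h = 0.107 × (1 − 0.71)/(1 − 0.1237) = 0.107 × 0.3309 = 0.0354 km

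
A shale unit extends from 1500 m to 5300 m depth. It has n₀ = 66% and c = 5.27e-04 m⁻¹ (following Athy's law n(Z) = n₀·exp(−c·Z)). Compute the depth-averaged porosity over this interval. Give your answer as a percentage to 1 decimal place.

Working in km (1 km = 1000 m; c in km⁻¹ = c in m⁻¹ × 1000):
⟨n⟩ = (1/(Z₂−Z₁)) ∫ n₀ e^(−cZ) dZ = n₀·(e^(−c·Z₁) − e^(−c·Z₂)) / (c·(Z₂−Z₁))
e^(−0.527×1.5) = 0.4536; e^(−0.527×5.3) = 0.0612
⟨n⟩ = 0.66 × (0.4536 − 0.0612) / (0.527 × 3.8) = 0.66 × 0.1959 = 0.1293

12.9%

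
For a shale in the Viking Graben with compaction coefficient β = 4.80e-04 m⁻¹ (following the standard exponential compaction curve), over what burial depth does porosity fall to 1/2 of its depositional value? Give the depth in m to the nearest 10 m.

1440 m

Working in km (1 km = 1000 m; β in km⁻¹ = β in m⁻¹ × 1000):
φ/φ₀ = 1/2 ⇒ exp(−β·Z) = 1/2 ⇒ Z = ln(2) / β
Z = 0.6931 / 0.48 = 1.444 km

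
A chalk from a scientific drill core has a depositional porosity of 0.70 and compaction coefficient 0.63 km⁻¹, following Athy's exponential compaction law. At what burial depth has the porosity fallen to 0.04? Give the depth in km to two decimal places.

4.54 km

Invert Athy's law: z = ln(phi₀/phi) / c
z = ln(0.7/0.04) / 0.63 = ln(17.5) / 0.63 = 2.8622 / 0.63 = 4.543 km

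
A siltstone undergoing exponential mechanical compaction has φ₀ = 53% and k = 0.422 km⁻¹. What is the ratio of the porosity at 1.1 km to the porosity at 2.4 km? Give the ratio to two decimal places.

1.73

φ(z₁)/φ(z₂) = e^(−k·z₁)/e^(−k·z₂) = e^{k(z₂−z₁)}
= exp(0.422 × 1.3) = exp(0.5486) = 1.7308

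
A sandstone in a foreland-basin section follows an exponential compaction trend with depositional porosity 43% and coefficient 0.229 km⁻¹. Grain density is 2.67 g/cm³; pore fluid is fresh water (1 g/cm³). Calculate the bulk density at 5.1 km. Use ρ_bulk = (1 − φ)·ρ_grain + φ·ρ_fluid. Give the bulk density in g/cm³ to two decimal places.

2.45 g/cm³

Porosity at depth: φ = 0.43·exp(−0.229×5.1) = 0.43×0.3110 = 0.1337
Bulk density: ρ_b = (1−φ)ρ_g + φ·ρ_f = 0.8663×2.67 + 0.1337×1
       = 2.313 + 0.134 = 2.447 g/cm³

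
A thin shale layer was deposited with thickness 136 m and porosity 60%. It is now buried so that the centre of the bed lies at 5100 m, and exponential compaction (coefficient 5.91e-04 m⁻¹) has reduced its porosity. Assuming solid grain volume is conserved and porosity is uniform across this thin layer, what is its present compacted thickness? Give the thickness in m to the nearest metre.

56 m

Working in km (1 km = 1000 m; k in km⁻¹ = k in m⁻¹ × 1000):
Porosity at 5.1 km: φ = 0.6·exp(−0.591×5.1) = 0.0295
Solid-volume conservation: h(1−φ) = h₀(1−φ₀) ⇒ h = h₀·(1−φ₀)/(1−φ)
h = 0.136 × (1 − 0.6)/(1 − 0.0295) = 0.136 × 0.4121 = 0.0561 km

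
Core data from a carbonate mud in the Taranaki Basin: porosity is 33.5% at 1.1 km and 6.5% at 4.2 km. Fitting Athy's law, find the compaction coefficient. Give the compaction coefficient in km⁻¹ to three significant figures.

0.529 km⁻¹

Athy: n(z) = n₀ e^(−kz) ⇒ n₁/n₂ = e^{k(z₂−z₁)} ⇒ k = ln(n₁/n₂)/(z₂−z₁)
k = ln(0.335/0.065) / (4.2 − 1.1) = ln(5.154) / 3.1 = 1.6397 / 3.1 = 0.5289 km⁻¹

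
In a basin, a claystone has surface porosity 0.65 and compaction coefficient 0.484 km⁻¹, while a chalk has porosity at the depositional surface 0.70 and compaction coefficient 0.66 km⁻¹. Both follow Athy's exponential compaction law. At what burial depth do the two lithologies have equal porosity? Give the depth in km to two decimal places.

Set n₀ₐ e^(−kₐz) = n₀ᵦ e^(−kᵦz) ⇒ ln(n₀ₐ/n₀ᵦ) = (kₐ − kᵦ)·z
z = ln(0.65/0.7) / (0.484 − 0.66) = -0.0741 / -0.176 = 0.421 km

0.42 km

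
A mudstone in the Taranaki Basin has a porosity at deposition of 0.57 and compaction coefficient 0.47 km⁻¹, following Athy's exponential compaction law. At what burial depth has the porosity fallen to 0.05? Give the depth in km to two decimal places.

5.18 km

Invert Athy's law: Z = ln(phi₀/phi) / k
Z = ln(0.57/0.05) / 0.47 = ln(11.4) / 0.47 = 2.4336 / 0.47 = 5.178 km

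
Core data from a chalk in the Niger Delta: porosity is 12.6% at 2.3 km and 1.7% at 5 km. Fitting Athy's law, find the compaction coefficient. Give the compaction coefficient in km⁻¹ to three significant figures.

0.742 km⁻¹

Athy: φ(d) = φ₀ e^(−kd) ⇒ φ₁/φ₂ = e^{k(d₂−d₁)} ⇒ k = ln(φ₁/φ₂)/(d₂−d₁)
k = ln(0.126/0.017) / (5 − 2.3) = ln(7.412) / 2.7 = 2.0031 / 2.7 = 0.7419 km⁻¹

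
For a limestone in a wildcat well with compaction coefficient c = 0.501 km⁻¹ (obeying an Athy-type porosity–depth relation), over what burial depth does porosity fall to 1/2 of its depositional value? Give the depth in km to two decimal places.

1.38 km

phi/phi₀ = 1/2 ⇒ exp(−c·d) = 1/2 ⇒ d = ln(2) / c
d = 0.6931 / 0.501 = 1.384 km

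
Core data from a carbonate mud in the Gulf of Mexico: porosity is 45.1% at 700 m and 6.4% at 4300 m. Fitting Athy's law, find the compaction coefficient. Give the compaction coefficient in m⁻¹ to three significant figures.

0.000542 m⁻¹

Working in km (1 km = 1000 m; β in km⁻¹ = β in m⁻¹ × 1000):
Athy: phi(d) = phi₀ e^(−βd) ⇒ phi₁/phi₂ = e^{β(d₂−d₁)} ⇒ β = ln(phi₁/phi₂)/(d₂−d₁)
β = ln(0.451/0.064) / (4.3 − 0.7) = ln(7.047) / 3.6 = 1.9526 / 3.6 = 0.5424 km⁻¹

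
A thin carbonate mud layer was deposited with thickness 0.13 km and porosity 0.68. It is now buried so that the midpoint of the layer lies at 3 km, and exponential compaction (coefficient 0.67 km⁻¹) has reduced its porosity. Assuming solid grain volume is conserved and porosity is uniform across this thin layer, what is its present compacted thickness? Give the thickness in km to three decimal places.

0.046 km

Porosity at 3 km: n = 0.68·exp(−0.67×3) = 0.0911
Solid-volume conservation: h(1−n) = h₀(1−n₀) ⇒ h = h₀·(1−n₀)/(1−n)
h = 0.13 × (1 − 0.68)/(1 − 0.0911) = 0.13 × 0.3521 = 0.0458 km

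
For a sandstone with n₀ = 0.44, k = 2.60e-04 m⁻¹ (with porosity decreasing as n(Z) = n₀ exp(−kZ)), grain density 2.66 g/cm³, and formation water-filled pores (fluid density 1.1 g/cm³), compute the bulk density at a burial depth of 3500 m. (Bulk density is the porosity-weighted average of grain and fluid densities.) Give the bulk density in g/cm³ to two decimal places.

2.38 g/cm³

Working in km (1 km = 1000 m; k in km⁻¹ = k in m⁻¹ × 1000):
Porosity at depth: n = 0.44·exp(−0.26×3.5) = 0.44×0.4025 = 0.1771
Bulk density: ρ_b = (1−n)ρ_g + n·ρ_f = 0.8229×2.66 + 0.1771×1.1
       = 2.189 + 0.195 = 2.384 g/cm³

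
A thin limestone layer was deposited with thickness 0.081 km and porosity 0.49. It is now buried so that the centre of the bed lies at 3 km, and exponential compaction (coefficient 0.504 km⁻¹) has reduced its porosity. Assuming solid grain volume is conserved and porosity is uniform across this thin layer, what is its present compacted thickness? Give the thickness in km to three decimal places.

Porosity at 3 km: phi = 0.49·exp(−0.504×3) = 0.1080
Solid-volume conservation: h(1−phi) = h₀(1−phi₀) ⇒ h = h₀·(1−phi₀)/(1−phi)
h = 0.081 × (1 − 0.49)/(1 − 0.1080) = 0.081 × 0.5718 = 0.0463 km

0.046 km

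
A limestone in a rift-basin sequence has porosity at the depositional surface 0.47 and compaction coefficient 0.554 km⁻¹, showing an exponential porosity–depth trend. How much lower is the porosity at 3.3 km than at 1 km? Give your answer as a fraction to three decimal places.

0.195

φ(1) = 0.47·e^(−0.554×1) = 0.2701
φ(3.3) = 0.47·e^(−0.554×3.3) = 0.0755
Δφ = 0.2701 − 0.0755 = 0.1946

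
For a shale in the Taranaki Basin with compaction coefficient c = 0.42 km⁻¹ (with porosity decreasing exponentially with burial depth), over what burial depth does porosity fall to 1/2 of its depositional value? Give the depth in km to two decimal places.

1.65 km

n/n₀ = 1/2 ⇒ exp(−c·d) = 1/2 ⇒ d = ln(2) / c
d = 0.6931 / 0.42 = 1.650 km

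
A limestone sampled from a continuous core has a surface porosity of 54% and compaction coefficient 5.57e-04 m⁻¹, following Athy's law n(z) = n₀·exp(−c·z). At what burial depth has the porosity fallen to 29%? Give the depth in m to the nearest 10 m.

Working in km (1 km = 1000 m; c in km⁻¹ = c in m⁻¹ × 1000):
Invert Athy's law: z = ln(n₀/n) / c
z = ln(0.54/0.29) / 0.557 = ln(1.862) / 0.557 = 0.6217 / 0.557 = 1.116 km

1120 m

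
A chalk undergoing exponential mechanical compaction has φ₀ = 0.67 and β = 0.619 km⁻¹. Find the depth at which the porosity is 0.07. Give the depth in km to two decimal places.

3.65 km

Invert Athy's law: z = ln(φ₀/φ) / β
z = ln(0.67/0.07) / 0.619 = ln(9.571) / 0.619 = 2.2588 / 0.619 = 3.649 km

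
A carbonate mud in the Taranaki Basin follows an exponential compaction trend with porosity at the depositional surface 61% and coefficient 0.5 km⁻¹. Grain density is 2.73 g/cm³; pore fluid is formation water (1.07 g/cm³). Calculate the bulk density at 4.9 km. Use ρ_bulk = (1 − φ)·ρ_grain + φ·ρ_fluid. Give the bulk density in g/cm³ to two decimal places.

Porosity at depth: n = 0.61·exp(−0.5×4.9) = 0.61×0.0863 = 0.0526
Bulk density: ρ_b = (1−n)ρ_g + n·ρ_f = 0.9474×2.73 + 0.0526×1.07
       = 2.586 + 0.056 = 2.643 g/cm³

2.64 g/cm³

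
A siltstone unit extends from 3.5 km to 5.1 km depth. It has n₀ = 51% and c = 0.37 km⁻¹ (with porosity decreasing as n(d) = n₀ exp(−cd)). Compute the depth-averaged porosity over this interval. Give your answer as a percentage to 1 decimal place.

10.5%

⟨n⟩ = (1/(d₂−d₁)) ∫ n₀ e^(−cd) dd = n₀·(e^(−c·d₁) − e^(−c·d₂)) / (c·(d₂−d₁))
e^(−0.37×3.5) = 0.2739; e^(−0.37×5.1) = 0.1515
⟨n⟩ = 0.51 × (0.2739 − 0.1515) / (0.37 × 1.6) = 0.51 × 0.2067 = 0.1054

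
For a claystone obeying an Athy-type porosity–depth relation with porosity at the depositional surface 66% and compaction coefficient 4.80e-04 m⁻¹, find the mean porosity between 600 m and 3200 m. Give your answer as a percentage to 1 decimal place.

28.3%

Working in km (1 km = 1000 m; β in km⁻¹ = β in m⁻¹ × 1000):
⟨φ⟩ = (1/(Z₂−Z₁)) ∫ φ₀ e^(−βZ) dZ = φ₀·(e^(−β·Z₁) − e^(−β·Z₂)) / (β·(Z₂−Z₁))
e^(−0.48×0.6) = 0.7498; e^(−0.48×3.2) = 0.2152
⟨φ⟩ = 0.66 × (0.7498 − 0.2152) / (0.48 × 2.6) = 0.66 × 0.4283 = 0.2827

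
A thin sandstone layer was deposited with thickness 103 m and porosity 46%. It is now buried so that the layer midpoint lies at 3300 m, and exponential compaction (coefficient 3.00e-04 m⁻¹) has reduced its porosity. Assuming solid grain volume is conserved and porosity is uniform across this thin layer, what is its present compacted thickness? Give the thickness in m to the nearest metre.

67 m

Working in km (1 km = 1000 m; β in km⁻¹ = β in m⁻¹ × 1000):
Porosity at 3.3 km: φ = 0.46·exp(−0.3×3.3) = 0.1709
Solid-volume conservation: h(1−φ) = h₀(1−φ₀) ⇒ h = h₀·(1−φ₀)/(1−φ)
h = 0.103 × (1 − 0.46)/(1 − 0.1709) = 0.103 × 0.6513 = 0.0671 km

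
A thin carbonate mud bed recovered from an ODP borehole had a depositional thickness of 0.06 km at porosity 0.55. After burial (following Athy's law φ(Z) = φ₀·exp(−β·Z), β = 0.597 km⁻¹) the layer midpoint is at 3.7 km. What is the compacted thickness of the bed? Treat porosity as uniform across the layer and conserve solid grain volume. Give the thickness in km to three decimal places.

0.029 km

Porosity at 3.7 km: φ = 0.55·exp(−0.597×3.7) = 0.0604
Solid-volume conservation: h(1−φ) = h₀(1−φ₀) ⇒ h = h₀·(1−φ₀)/(1−φ)
h = 0.06 × (1 − 0.55)/(1 − 0.0604) = 0.06 × 0.4789 = 0.0287 km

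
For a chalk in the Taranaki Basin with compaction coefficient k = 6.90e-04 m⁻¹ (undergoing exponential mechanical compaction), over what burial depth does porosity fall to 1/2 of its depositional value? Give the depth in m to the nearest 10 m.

Working in km (1 km = 1000 m; k in km⁻¹ = k in m⁻¹ × 1000):
phi/phi₀ = 1/2 ⇒ exp(−k·Z) = 1/2 ⇒ Z = ln(2) / k
Z = 0.6931 / 0.69 = 1.005 km

1000 m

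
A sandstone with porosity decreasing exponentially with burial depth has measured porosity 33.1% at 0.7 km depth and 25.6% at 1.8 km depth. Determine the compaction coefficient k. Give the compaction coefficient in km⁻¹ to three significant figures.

0.234 km⁻¹

Athy: phi(Z) = phi₀ e^(−kZ) ⇒ phi₁/phi₂ = e^{k(Z₂−Z₁)} ⇒ k = ln(phi₁/phi₂)/(Z₂−Z₁)
k = ln(0.331/0.256) / (1.8 − 0.7) = ln(1.293) / 1.1 = 0.2569 / 1.1 = 0.2336 km⁻¹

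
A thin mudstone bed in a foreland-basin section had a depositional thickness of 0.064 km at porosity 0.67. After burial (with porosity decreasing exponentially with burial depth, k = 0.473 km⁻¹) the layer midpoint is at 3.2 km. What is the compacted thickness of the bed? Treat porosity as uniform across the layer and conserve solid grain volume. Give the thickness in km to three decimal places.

0.025 km

Porosity at 3.2 km: n = 0.67·exp(−0.473×3.2) = 0.1475
Solid-volume conservation: h(1−n) = h₀(1−n₀) ⇒ h = h₀·(1−n₀)/(1−n)
h = 0.064 × (1 − 0.67)/(1 − 0.1475) = 0.064 × 0.3871 = 0.0248 km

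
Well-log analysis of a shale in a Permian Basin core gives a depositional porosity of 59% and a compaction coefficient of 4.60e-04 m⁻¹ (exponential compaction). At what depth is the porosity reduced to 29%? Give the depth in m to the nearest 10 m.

1540 m

Working in km (1 km = 1000 m; k in km⁻¹ = k in m⁻¹ × 1000):
Invert Athy's law: d = ln(phi₀/phi) / k
d = ln(0.59/0.29) / 0.46 = ln(2.034) / 0.46 = 0.7102 / 0.46 = 1.544 km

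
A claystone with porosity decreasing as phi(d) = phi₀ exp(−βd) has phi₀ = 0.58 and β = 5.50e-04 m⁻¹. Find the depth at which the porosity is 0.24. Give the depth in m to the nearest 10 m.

Working in km (1 km = 1000 m; β in km⁻¹ = β in m⁻¹ × 1000):
Invert Athy's law: d = ln(phi₀/phi) / β
d = ln(0.58/0.24) / 0.55 = ln(2.417) / 0.55 = 0.8824 / 0.55 = 1.604 km

1600 m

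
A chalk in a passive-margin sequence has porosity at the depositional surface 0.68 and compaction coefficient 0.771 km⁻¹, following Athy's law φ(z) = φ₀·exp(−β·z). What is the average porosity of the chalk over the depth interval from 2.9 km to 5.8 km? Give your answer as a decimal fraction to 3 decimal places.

⟨φ⟩ = (1/(z₂−z₁)) ∫ φ₀ e^(−βz) dz = φ₀·(e^(−β·z₁) − e^(−β·z₂)) / (β·(z₂−z₁))
e^(−0.771×2.9) = 0.1069; e^(−0.771×5.8) = 0.0114
⟨φ⟩ = 0.68 × (0.1069 − 0.0114) / (0.771 × 2.9) = 0.68 × 0.0427 = 0.0290

0.029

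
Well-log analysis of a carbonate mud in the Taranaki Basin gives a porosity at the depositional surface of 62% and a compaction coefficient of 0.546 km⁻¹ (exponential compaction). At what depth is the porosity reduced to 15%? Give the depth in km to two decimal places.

Invert Athy's law: d = ln(phi₀/phi) / c
d = ln(0.62/0.15) / 0.546 = ln(4.133) / 0.546 = 1.4191 / 0.546 = 2.599 km

2.60 km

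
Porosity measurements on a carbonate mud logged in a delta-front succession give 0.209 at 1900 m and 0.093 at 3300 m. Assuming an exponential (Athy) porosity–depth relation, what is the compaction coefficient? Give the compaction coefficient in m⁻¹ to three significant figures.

0.000578 m⁻¹

Working in km (1 km = 1000 m; c in km⁻¹ = c in m⁻¹ × 1000):
Athy: n(d) = n₀ e^(−cd) ⇒ n₁/n₂ = e^{c(d₂−d₁)} ⇒ c = ln(n₁/n₂)/(d₂−d₁)
c = ln(0.209/0.093) / (3.3 − 1.9) = ln(2.247) / 1.4 = 0.8097 / 1.4 = 0.5784 km⁻¹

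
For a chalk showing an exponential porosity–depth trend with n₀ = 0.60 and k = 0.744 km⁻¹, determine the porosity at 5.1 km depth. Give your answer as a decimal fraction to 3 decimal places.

0.013

n = n₀·exp(−k·d) = 0.6 × exp(−0.744 × 5.1) = 0.6 × exp(−3.794)
  = 0.6 × 0.0225 = 0.0135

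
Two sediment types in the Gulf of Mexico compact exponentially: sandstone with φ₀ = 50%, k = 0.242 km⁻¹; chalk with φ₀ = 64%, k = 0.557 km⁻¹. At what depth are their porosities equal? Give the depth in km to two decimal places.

0.78 km

Set φ₀ₐ e^(−kₐd) = φ₀ᵦ e^(−kᵦd) ⇒ ln(φ₀ₐ/φ₀ᵦ) = (kₐ − kᵦ)·d
d = ln(0.5/0.64) / (0.242 − 0.557) = -0.2469 / -0.315 = 0.784 km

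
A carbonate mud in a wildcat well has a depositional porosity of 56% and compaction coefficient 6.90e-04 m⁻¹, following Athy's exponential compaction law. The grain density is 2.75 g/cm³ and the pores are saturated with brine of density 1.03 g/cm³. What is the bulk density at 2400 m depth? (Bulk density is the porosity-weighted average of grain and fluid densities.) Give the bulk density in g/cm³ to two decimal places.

2.57 g/cm³

Working in km (1 km = 1000 m; c in km⁻¹ = c in m⁻¹ × 1000):
Porosity at depth: phi = 0.56·exp(−0.69×2.4) = 0.56×0.1909 = 0.1069
Bulk density: ρ_b = (1−phi)ρ_g + phi·ρ_f = 0.8931×2.75 + 0.1069×1.03
       = 2.456 + 0.110 = 2.566 g/cm³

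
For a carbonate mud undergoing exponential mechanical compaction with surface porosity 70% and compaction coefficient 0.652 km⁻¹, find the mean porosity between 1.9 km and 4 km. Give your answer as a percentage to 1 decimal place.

⟨φ⟩ = (1/(Z₂−Z₁)) ∫ φ₀ e^(−kZ) dZ = φ₀·(e^(−k·Z₁) − e^(−k·Z₂)) / (k·(Z₂−Z₁))
e^(−0.652×1.9) = 0.2897; e^(−0.652×4) = 0.0737
⟨φ⟩ = 0.7 × (0.2897 − 0.0737) / (0.652 × 2.1) = 0.7 × 0.1578 = 0.1105

11.0%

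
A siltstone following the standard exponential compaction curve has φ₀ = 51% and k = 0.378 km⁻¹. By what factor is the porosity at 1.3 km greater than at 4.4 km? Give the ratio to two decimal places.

3.23

φ(z₁)/φ(z₂) = e^(−k·z₁)/e^(−k·z₂) = e^{k(z₂−z₁)}
= exp(0.378 × 3.1) = exp(1.172) = 3.2278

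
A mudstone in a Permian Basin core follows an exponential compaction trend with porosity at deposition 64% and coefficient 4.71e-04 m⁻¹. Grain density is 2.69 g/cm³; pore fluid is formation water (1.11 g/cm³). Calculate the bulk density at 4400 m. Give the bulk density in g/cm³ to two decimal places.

Working in km (1 km = 1000 m; β in km⁻¹ = β in m⁻¹ × 1000):
Porosity at depth: n = 0.64·exp(−0.471×4.4) = 0.64×0.1259 = 0.0806
Bulk density: ρ_b = (1−n)ρ_g + n·ρ_f = 0.9194×2.69 + 0.0806×1.11
       = 2.473 + 0.089 = 2.563 g/cm³

2.56 g/cm³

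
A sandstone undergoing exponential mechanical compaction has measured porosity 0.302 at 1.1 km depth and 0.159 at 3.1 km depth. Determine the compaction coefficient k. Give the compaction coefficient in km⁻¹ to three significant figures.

Athy: φ(Z) = φ₀ e^(−kZ) ⇒ φ₁/φ₂ = e^{k(Z₂−Z₁)} ⇒ k = ln(φ₁/φ₂)/(Z₂−Z₁)
k = ln(0.302/0.159) / (3.1 − 1.1) = ln(1.899) / 2 = 0.6415 / 2 = 0.3208 km⁻¹

0.321 km⁻¹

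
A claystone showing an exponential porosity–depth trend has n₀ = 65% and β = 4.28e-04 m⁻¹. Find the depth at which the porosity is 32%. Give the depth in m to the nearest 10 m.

1660 m

Working in km (1 km = 1000 m; β in km⁻¹ = β in m⁻¹ × 1000):
Invert Athy's law: d = ln(n₀/n) / β
d = ln(0.65/0.32) / 0.428 = ln(2.031) / 0.428 = 0.7087 / 0.428 = 1.656 km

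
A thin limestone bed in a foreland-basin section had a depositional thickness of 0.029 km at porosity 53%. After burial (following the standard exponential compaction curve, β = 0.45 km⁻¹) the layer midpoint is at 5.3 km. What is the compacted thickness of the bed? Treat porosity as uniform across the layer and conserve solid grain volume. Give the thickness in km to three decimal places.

0.014 km

Porosity at 5.3 km: phi = 0.53·exp(−0.45×5.3) = 0.0488
Solid-volume conservation: h(1−phi) = h₀(1−phi₀) ⇒ h = h₀·(1−phi₀)/(1−phi)
h = 0.029 × (1 − 0.53)/(1 − 0.0488) = 0.029 × 0.4941 = 0.0143 km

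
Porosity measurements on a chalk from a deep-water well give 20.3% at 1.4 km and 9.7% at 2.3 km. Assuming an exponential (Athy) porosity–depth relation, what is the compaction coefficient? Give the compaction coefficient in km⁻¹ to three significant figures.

0.821 km⁻¹

Athy: φ(z) = φ₀ e^(−kz) ⇒ φ₁/φ₂ = e^{k(z₂−z₁)} ⇒ k = ln(φ₁/φ₂)/(z₂−z₁)
k = ln(0.203/0.097) / (2.3 − 1.4) = ln(2.093) / 0.9 = 0.7385 / 0.9 = 0.8206 km⁻¹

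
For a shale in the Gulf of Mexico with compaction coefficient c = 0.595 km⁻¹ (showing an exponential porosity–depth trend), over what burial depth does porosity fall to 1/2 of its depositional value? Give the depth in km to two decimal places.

n/n₀ = 1/2 ⇒ exp(−c·d) = 1/2 ⇒ d = ln(2) / c
d = 0.6931 / 0.595 = 1.165 km

1.16 km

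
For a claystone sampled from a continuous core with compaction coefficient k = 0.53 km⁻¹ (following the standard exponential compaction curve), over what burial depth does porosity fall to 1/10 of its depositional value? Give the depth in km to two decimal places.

4.34 km

phi/phi₀ = 1/10 ⇒ exp(−k·d) = 1/10 ⇒ d = ln(10) / k
d = 2.3026 / 0.53 = 4.345 km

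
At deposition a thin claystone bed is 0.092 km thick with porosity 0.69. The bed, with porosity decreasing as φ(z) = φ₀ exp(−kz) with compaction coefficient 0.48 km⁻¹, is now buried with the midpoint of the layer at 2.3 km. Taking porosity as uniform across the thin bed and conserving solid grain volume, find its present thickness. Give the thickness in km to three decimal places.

0.037 km

Porosity at 2.3 km: φ = 0.69·exp(−0.48×2.3) = 0.2288
Solid-volume conservation: h(1−φ) = h₀(1−φ₀) ⇒ h = h₀·(1−φ₀)/(1−φ)
h = 0.092 × (1 − 0.69)/(1 − 0.2288) = 0.092 × 0.4020 = 0.0370 km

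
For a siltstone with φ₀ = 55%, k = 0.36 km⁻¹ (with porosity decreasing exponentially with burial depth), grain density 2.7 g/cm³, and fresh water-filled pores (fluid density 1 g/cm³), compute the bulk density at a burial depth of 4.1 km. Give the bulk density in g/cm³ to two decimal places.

2.49 g/cm³

Porosity at depth: φ = 0.55·exp(−0.36×4.1) = 0.55×0.2286 = 0.1257
Bulk density: ρ_b = (1−φ)ρ_g + φ·ρ_f = 0.8743×2.7 + 0.1257×1
       = 2.361 + 0.126 = 2.486 g/cm³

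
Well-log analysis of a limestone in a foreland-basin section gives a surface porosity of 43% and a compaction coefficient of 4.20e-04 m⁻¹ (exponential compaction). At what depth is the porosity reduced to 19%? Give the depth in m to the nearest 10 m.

1940 m

Working in km (1 km = 1000 m; c in km⁻¹ = c in m⁻¹ × 1000):
Invert Athy's law: Z = ln(φ₀/φ) / c
Z = ln(0.43/0.19) / 0.42 = ln(2.263) / 0.42 = 0.8168 / 0.42 = 1.945 km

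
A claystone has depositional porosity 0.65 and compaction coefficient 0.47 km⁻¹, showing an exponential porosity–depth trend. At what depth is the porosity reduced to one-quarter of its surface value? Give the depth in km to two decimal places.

phi/phi₀ = 1/4 ⇒ exp(−c·z) = 1/4 ⇒ z = ln(4) / c
z = 1.3863 / 0.47 = 2.950 km

2.95 km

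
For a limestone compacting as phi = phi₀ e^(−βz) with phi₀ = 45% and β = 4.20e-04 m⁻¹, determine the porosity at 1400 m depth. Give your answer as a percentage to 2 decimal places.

Working in km (1 km = 1000 m; β in km⁻¹ = β in m⁻¹ × 1000):
phi = phi₀·exp(−β·z) = 0.45 × exp(−0.42 × 1.4) = 0.45 × exp(−0.588)
  = 0.45 × 0.5554 = 0.2499

24.99%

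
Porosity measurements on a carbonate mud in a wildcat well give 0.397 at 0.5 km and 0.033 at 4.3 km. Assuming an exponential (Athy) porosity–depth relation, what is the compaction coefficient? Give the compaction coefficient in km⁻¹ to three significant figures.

0.655 km⁻¹

Athy: φ(Z) = φ₀ e^(−βZ) ⇒ φ₁/φ₂ = e^{β(Z₂−Z₁)} ⇒ β = ln(φ₁/φ₂)/(Z₂−Z₁)
β = ln(0.397/0.033) / (4.3 − 0.5) = ln(12.03) / 3.8 = 2.4874 / 3.8 = 0.6546 km⁻¹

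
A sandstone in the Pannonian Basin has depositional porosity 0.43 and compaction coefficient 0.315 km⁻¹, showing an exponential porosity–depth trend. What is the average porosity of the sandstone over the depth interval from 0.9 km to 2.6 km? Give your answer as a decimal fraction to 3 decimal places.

0.251

⟨phi⟩ = (1/(d₂−d₁)) ∫ phi₀ e^(−kd) dd = phi₀·(e^(−k·d₁) − e^(−k·d₂)) / (k·(d₂−d₁))
e^(−0.315×0.9) = 0.7531; e^(−0.315×2.6) = 0.4409
⟨phi⟩ = 0.43 × (0.7531 − 0.4409) / (0.315 × 1.7) = 0.43 × 0.5831 = 0.2507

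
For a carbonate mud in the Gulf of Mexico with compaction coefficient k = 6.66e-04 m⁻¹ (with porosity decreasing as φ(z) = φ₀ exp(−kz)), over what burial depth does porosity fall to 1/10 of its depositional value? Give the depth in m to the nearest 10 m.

3460 m

Working in km (1 km = 1000 m; k in km⁻¹ = k in m⁻¹ × 1000):
φ/φ₀ = 1/10 ⇒ exp(−k·z) = 1/10 ⇒ z = ln(10) / k
z = 2.3026 / 0.666 = 3.457 km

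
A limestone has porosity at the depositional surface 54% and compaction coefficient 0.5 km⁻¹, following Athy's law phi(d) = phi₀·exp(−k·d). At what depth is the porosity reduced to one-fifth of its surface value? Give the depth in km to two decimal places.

phi/phi₀ = 1/5 ⇒ exp(−k·d) = 1/5 ⇒ d = ln(5) / k
d = 1.6094 / 0.5 = 3.219 km

3.22 km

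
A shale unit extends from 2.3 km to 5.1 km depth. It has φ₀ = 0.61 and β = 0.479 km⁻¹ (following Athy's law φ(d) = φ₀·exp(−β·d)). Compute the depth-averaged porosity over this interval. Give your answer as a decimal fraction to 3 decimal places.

⟨φ⟩ = (1/(d₂−d₁)) ∫ φ₀ e^(−βd) dd = φ₀·(e^(−β·d₁) − e^(−β·d₂)) / (β·(d₂−d₁))
e^(−0.479×2.3) = 0.3323; e^(−0.479×5.1) = 0.0869
⟨φ⟩ = 0.61 × (0.3323 − 0.0869) / (0.479 × 2.8) = 0.61 × 0.1830 = 0.1116

0.112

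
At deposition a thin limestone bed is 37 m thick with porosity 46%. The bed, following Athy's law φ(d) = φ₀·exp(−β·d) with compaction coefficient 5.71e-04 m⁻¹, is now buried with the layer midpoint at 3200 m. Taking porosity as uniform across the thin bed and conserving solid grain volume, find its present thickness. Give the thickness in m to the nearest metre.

22 m

Working in km (1 km = 1000 m; β in km⁻¹ = β in m⁻¹ × 1000):
Porosity at 3.2 km: φ = 0.46·exp(−0.571×3.2) = 0.0740
Solid-volume conservation: h(1−φ) = h₀(1−φ₀) ⇒ h = h₀·(1−φ₀)/(1−φ)
h = 0.037 × (1 − 0.46)/(1 − 0.0740) = 0.037 × 0.5832 = 0.0216 km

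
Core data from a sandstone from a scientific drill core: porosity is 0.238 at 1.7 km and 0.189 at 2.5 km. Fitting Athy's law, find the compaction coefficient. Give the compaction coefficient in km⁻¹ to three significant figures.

Athy: phi(d) = phi₀ e^(−βd) ⇒ phi₁/phi₂ = e^{β(d₂−d₁)} ⇒ β = ln(phi₁/phi₂)/(d₂−d₁)
β = ln(0.238/0.189) / (2.5 − 1.7) = ln(1.259) / 0.8 = 0.2305 / 0.8 = 0.2882 km⁻¹

0.288 km⁻¹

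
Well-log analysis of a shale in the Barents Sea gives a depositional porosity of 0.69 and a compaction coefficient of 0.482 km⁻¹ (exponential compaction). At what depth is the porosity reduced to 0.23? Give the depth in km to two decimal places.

2.28 km

Invert Athy's law: d = ln(phi₀/phi) / k
d = ln(0.69/0.23) / 0.482 = ln(3) / 0.482 = 1.0986 / 0.482 = 2.279 km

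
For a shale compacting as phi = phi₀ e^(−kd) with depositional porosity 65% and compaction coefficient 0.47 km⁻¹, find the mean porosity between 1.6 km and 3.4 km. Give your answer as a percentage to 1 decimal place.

20.7%

⟨phi⟩ = (1/(d₂−d₁)) ∫ phi₀ e^(−kd) dd = phi₀·(e^(−k·d₁) − e^(−k·d₂)) / (k·(d₂−d₁))
e^(−0.47×1.6) = 0.4714; e^(−0.47×3.4) = 0.2023
⟨phi⟩ = 0.65 × (0.4714 − 0.2023) / (0.47 × 1.8) = 0.65 × 0.3181 = 0.2068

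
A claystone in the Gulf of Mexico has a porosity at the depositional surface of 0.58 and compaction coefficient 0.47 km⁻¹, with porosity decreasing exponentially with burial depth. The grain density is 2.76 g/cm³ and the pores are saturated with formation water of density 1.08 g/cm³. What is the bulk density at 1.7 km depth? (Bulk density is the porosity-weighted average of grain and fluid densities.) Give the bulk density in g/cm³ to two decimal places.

Porosity at depth: phi = 0.58·exp(−0.47×1.7) = 0.58×0.4498 = 0.2609
Bulk density: ρ_b = (1−phi)ρ_g + phi·ρ_f = 0.7391×2.76 + 0.2609×1.08
       = 2.040 + 0.282 = 2.322 g/cm³

2.32 g/cm³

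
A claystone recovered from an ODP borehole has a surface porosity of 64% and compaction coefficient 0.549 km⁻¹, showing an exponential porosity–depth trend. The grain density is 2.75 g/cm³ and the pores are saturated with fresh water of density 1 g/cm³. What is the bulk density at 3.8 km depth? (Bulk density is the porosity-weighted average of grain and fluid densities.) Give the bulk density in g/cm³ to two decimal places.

Porosity at depth: n = 0.64·exp(−0.549×3.8) = 0.64×0.1242 = 0.0795
Bulk density: ρ_b = (1−n)ρ_g + n·ρ_f = 0.9205×2.75 + 0.0795×1
       = 2.531 + 0.079 = 2.611 g/cm³

2.61 g/cm³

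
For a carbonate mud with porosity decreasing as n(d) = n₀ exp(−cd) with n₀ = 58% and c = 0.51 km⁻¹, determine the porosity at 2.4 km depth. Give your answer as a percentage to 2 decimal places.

n = n₀·exp(−c·d) = 0.58 × exp(−0.51 × 2.4) = 0.58 × exp(−1.224)
  = 0.58 × 0.2941 = 0.1705

17.05%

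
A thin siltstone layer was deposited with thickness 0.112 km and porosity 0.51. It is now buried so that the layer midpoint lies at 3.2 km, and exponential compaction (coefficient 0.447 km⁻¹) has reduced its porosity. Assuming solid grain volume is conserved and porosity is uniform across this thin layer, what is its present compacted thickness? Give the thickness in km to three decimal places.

Porosity at 3.2 km: n = 0.51·exp(−0.447×3.2) = 0.1220
Solid-volume conservation: h(1−n) = h₀(1−n₀) ⇒ h = h₀·(1−n₀)/(1−n)
h = 0.112 × (1 − 0.51)/(1 − 0.1220) = 0.112 × 0.5581 = 0.0625 km

0.063 km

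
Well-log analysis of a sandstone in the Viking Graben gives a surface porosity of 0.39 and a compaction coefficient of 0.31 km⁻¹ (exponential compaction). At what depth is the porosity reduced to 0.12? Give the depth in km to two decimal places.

Invert Athy's law: z = ln(phi₀/phi) / β
z = ln(0.39/0.12) / 0.31 = ln(3.25) / 0.31 = 1.1787 / 0.31 = 3.802 km

3.80 km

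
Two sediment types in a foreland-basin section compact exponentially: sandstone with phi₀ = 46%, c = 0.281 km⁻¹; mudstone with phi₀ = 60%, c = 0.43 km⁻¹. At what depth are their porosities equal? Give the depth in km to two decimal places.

Set phi₀ₐ e^(−cₐz) = phi₀ᵦ e^(−cᵦz) ⇒ ln(phi₀ₐ/phi₀ᵦ) = (cₐ − cᵦ)·z
z = ln(0.46/0.6) / (0.281 − 0.43) = -0.2657 / -0.149 = 1.783 km

1.78 km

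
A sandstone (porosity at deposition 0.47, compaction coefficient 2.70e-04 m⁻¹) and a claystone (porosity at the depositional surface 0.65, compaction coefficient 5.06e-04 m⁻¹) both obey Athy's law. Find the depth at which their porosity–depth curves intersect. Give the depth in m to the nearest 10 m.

Working in km (1 km = 1000 m; c in km⁻¹ = c in m⁻¹ × 1000):
Set φ₀ₐ e^(−cₐZ) = φ₀ᵦ e^(−cᵦZ) ⇒ ln(φ₀ₐ/φ₀ᵦ) = (cₐ − cᵦ)·Z
Z = ln(0.47/0.65) / (0.27 − 0.506) = -0.3242 / -0.236 = 1.374 km

1370 m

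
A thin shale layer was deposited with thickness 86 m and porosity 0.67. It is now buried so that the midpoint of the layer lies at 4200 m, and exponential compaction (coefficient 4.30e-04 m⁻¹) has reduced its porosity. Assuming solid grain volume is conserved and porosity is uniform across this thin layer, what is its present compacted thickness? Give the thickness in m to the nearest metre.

32 m

Working in km (1 km = 1000 m; c in km⁻¹ = c in m⁻¹ × 1000):
Porosity at 4.2 km: n = 0.67·exp(−0.43×4.2) = 0.1101
Solid-volume conservation: h(1−n) = h₀(1−n₀) ⇒ h = h₀·(1−n₀)/(1−n)
h = 0.086 × (1 − 0.67)/(1 − 0.1101) = 0.086 × 0.3708 = 0.0319 km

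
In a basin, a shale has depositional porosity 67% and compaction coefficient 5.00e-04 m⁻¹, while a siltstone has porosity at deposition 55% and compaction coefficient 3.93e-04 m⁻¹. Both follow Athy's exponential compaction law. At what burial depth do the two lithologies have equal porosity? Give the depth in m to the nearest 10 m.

1840 m

Working in km (1 km = 1000 m; β in km⁻¹ = β in m⁻¹ × 1000):
Set n₀ₐ e^(−βₐd) = n₀ᵦ e^(−βᵦd) ⇒ ln(n₀ₐ/n₀ᵦ) = (βₐ − βᵦ)·d
d = ln(0.67/0.55) / (0.5 − 0.393) = 0.1974 / 0.107 = 1.844 km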